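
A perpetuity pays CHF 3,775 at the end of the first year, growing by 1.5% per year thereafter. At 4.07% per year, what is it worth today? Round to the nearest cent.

PV = PMT / (i − g) = 3775 / (0.0407 − 0.015) = 3775 / 0.025700 = 146,887.1595

CHF 146,887.16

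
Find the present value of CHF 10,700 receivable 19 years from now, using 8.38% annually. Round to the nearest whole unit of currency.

PV = 10,700 / (1 + 0.0838)^19 = 10,700 / 4.613535 = 2,319.2630

CHF 2,319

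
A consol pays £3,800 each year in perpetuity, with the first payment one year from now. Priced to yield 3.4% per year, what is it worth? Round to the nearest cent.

£111,764.71

PV = C/r = 3800/0.034 = 111,764.7059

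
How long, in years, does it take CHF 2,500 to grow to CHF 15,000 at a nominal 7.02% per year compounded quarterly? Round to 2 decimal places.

Periodic rate i = 0.0702/4 = 0.01755.
n = ln(15000/2500) / ln(1+0.01755) = ln(6.00000) / 0.017398 = 102.9878 quarters
= 102.9878/4 years

25.75 years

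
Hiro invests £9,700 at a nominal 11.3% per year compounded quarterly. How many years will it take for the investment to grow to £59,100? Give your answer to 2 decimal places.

16.22 years

Periodic rate i = 0.113/4 = 0.02825.
n = ln(59100/9700) / ln(1+0.02825) = ln(6.09278) / 0.027858 = 64.8677 quarters
= 64.8677/4 years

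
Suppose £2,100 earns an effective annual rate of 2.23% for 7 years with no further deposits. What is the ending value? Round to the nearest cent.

FV = 2,100 × (1 + 0.0223)^7 = 2,450.5740

£2,450.57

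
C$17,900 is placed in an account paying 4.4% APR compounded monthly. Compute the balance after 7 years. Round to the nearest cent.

i = 0.044/12 = 0.00366667 per month; n = 7·12 = 84.
17,900 × (1+0.00366667)^84 = 17,900 × 1.359935 = 24,342.8318

C$24,342.83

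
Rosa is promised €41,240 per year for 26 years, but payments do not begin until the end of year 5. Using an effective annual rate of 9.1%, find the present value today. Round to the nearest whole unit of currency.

€286,643

PV at t=4 (ordinary 26-year annuity): 41240 × a(26|0.091) = 41240 × 9.847408 = 406,107.1064
PV₀ = 406,107.1064 / (1+0.091)^4 = 406,107.1064 / 1.416769 = 286,643.1626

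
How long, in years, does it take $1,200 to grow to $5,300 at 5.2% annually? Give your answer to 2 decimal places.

29.30 years

(1+i)^n = 5300/1200 = 4.41667, so n = ln 4.41667 / ln 1.052 = 29.3015 years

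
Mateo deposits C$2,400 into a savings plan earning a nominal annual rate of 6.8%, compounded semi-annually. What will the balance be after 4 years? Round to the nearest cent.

i = 0.068/2 = 0.034 per half-year; n = 4·2 = 8.
FV = PV·(1+i)^n = 2,400 × 1.306665 = 3,135.9964

C$3,136.00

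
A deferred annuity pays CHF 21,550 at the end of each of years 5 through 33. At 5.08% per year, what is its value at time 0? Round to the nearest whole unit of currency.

PV at t=4 (ordinary 29-year annuity): 21550 × a(29|0.0508) = 21550 × 15.007102 = 323,403.0422
Discount back 4 years: 323,403.0422 × (1+0.0508)^(−4) = 323,403.0422 × 0.820200 = 265,255.1621

CHF 265,255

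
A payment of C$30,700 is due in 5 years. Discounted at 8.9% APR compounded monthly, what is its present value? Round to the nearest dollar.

C$19,706

i = 0.089/12 = 0.00741667 per month; n = 5·12 = 60.
PV = FV·(1+i)^(−n) = 30,700 × 0.641877 = 19,705.6372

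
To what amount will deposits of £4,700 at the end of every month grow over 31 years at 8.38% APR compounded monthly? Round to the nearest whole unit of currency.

£8,287,303

i = 0.0838/12 = 0.00698333 per month; n = 31·12 = 372.
FV = 4700 × [(1+0.00698333)^372 − 1] / 0.00698333 = 4700 × 1763.255962 = 8,287,303.0208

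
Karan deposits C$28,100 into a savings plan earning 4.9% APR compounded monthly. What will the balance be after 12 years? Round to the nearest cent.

C$50,530.26

With 12 periods per year: i = 0.00408333, n = 144.
FV = PV·(1+i)^n = 28,100 × 1.798230 = 50,530.2585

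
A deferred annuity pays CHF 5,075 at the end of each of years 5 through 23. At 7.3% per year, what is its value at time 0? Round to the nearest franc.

CHF 38,696

Value one period before first payment (t=4): 5075 × [1 − (1+0.073)^(−19)] / 0.073 = 5075 × 10.107076 = 51,293.4105
PV₀ = 51,293.4105 / (1+0.073)^4 = 51,293.4105 / 1.325558 = 38,695.6983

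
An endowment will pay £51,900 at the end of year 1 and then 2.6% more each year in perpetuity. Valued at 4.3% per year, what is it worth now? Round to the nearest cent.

PV = D₁/(r − g) = 51900/(0.043 − 0.026) = 3,052,941.1765

£3,052,941.18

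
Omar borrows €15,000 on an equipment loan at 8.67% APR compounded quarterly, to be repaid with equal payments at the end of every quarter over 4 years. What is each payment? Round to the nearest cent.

Periodic rate i = 0.0867/4 = 0.021675; n = 4 × 4 = 16 periods.
PMT = 15000 / ( [1 − (1+0.021675)^(−16)] / 0.021675 ) = 15000 / 13.399271 = 1,119.4639

€1,119.46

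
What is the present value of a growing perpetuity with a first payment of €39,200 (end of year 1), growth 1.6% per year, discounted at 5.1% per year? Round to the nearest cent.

€1,120,000.00

PV = PMT / (i − g) = 39200 / (0.051 − 0.016) = 39200 / 0.035000 = 1,120,000.0000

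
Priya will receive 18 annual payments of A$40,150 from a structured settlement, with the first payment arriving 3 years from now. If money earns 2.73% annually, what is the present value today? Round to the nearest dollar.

A$535,391

PV at t=2 (ordinary 18-year annuity): 40150 × a(18|0.0273) = 40150 × 14.072786 = 565,022.3538
Discount back 2 years: 565,022.3538 × (1+0.0273)^(−2) = 565,022.3538 × 0.947557 = 535,390.9845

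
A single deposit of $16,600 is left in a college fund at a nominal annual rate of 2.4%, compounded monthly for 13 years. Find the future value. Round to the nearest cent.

$22,671.10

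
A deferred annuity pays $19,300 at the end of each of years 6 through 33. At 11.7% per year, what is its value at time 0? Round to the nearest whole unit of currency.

Value one period before first payment (t=5): 19300 × [1 − (1+0.117)^(−28)] / 0.117 = 19300 × 8.161241 = 157,511.9581
Discount back 5 years: 157,511.9581 × (1+0.117)^(−5) = 157,511.9581 × 0.575088 = 90,583.2013

$90,583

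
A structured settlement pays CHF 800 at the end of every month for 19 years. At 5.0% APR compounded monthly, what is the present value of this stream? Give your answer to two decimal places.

CHF 117,599.02

With 12 periods per year: i = 0.00416667, n = 228.
PV = 800 × [1 − (1+0.00416667)^(−228)] / 0.00416667 = 800 × 146.998780 = 117,599.0241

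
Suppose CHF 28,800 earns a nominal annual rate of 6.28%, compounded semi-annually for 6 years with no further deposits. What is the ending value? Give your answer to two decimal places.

CHF 41,736.69

i = 0.0628/2 = 0.0314 per half-year; n = 6·2 = 12.
FV = 28,800 × (1 + 0.0314)^12 = 41,736.6909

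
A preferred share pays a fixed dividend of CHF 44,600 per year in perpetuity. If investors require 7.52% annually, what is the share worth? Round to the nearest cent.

CHF 593,085.11

PV = PMT / i = 44600 / 0.0752 = 593,085.1064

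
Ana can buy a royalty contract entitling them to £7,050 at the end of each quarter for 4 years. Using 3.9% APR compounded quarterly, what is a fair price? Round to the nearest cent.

i = 0.039/4 = 0.00975 per quarter; n = 4·4 = 16.
Annuity factor a(16|0.00975) = 14.748114; PV = 7050 × 14.748114 = 103,974.2034

£103,974.20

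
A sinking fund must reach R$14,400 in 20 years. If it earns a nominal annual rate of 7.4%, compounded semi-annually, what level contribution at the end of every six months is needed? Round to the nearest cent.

Periodic rate i = 0.074/2 = 0.037; n = 20 × 2 = 40 periods.
PMT = 14400 / ( [(1+0.037)^40 − 1] / 0.037 ) = 14400 / 88.570497 = 162.5824

R$162.58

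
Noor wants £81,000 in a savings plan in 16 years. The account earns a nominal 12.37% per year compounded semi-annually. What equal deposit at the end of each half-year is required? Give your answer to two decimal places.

i = 0.1237/2 = 0.06185 per half-year; n = 16·2 = 32.
FV-annuity factor = 94.158844; PMT = 81000 / 94.158844 = 860.2485

£860.25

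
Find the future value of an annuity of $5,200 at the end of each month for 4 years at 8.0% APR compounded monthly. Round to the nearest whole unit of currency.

i = 0.08/12 = 0.00666667 per month; n = 4·12 = 48.
FV = 5200 × [(1+0.00666667)^48 − 1] / 0.00666667 = 5200 × 56.349915 = 293,019.5583

$293,020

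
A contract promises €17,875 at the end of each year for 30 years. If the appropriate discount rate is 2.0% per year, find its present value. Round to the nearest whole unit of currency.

€400,337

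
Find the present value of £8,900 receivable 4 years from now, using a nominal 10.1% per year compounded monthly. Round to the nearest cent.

£5,952.09

With 12 periods per year: i = 0.00841667, n = 48.
PV = 8,900 / (1 + 0.00841667)^48 = 8,900 / 1.495274 = 5,952.0873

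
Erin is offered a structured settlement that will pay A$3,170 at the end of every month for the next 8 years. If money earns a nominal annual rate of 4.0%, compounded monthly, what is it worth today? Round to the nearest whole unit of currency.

i = 0.04/12 = 0.00333333 per month; n = 8·12 = 96.
PV = PMT · [1 − (1+i)^(−n)] / i = 3170 · 82.039332 = 260,064.6816

A$260,065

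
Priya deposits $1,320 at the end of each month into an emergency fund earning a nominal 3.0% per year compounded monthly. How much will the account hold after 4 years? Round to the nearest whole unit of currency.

$67,229

i = 0.03/12 = 0.0025 per month; n = 4·12 = 48.
FV = 1320 × [(1+0.0025)^48 − 1] / 0.0025 = 1320 × 50.931208 = 67,229.1951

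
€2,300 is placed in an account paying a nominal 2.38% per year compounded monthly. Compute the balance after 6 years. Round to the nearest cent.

With 12 periods per year: i = 0.00198333, n = 72.
FV = 2,300 × (1 + 0.00198333)^72 = 2,652.6727

€2,652.67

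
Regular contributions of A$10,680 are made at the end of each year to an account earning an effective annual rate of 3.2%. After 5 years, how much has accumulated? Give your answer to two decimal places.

A$56,928.72

FV = 10680 × [(1+0.032)^5 − 1] / 0.032 = 10680 × 5.330405 = 56,928.7242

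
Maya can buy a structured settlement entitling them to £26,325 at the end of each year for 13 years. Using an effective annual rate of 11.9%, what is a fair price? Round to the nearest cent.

£169,928.77

Annuity factor a(13|0.119) = 6.455034; PV = 26325 × 6.455034 = 169,928.7715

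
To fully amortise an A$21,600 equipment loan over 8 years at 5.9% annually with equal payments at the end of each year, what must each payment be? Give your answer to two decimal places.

A$3,464.62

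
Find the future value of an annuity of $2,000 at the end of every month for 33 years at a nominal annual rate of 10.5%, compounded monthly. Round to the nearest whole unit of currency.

i = 0.105/12 = 0.00875 per month; n = 33·12 = 396.
FV = PMT · [(1+i)^n − 1] / i = 2000 · 3485.501649 = 6,971,003.2985

$6,971,003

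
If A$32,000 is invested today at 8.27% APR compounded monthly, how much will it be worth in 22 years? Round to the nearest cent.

i = 0.0827/12 = 0.00689167 per month; n = 22·12 = 264.
32,000 × (1+0.00689167)^264 = 32,000 × 6.129783 = 196,153.0476

A$196,153.05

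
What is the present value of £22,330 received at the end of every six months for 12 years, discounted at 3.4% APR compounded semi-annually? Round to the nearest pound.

With 2 periods per year: i = 0.017, n = 24.
Annuity factor a(24|0.017) = 19.572757; PV = 22330 × 19.572757 = 437,059.6620

£437,060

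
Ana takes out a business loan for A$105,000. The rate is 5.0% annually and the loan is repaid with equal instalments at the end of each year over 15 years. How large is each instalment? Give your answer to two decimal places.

A$10,115.94

Annuity-PV factor = 10.379658; PMT = 105000 / 10.379658 = 10,115.9402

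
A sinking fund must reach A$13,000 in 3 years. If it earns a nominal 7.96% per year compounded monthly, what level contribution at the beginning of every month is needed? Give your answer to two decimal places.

A$318.78

Periodic rate i = 0.0796/12 = 0.00663333; n = 3 × 12 = 36 periods.
PMT = 13000 / ( [(1+0.00663333)^36 − 1] / 0.00663333 × (1+i) ) = 13000 / 40.779840 = 318.7850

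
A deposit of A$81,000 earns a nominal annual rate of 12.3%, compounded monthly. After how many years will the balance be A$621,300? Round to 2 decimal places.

16.65 years

Periodic rate i = 0.123/12 = 0.01025.
(1+i)^n = 621300/81000 = 7.67037, so n = ln 7.67037 / ln 1.01025 = 199.7843 months
= 199.7843/12 years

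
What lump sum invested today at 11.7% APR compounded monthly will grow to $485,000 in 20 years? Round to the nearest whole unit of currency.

$47,251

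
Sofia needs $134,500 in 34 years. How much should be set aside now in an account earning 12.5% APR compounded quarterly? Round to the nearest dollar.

$2,047

i = 0.125/4 = 0.03125 per quarter; n = 34·4 = 136.
Discount factor = (1+0.03125)^(−136) = 0.015223; PV = 134,500 × 0.015223 = 2,047.4981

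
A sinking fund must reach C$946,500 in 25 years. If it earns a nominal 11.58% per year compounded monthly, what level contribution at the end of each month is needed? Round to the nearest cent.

C$542.57

Periodic rate i = 0.1158/12 = 0.00965; n = 25 × 12 = 300 periods.
PMT = 946500 / ( [(1+0.00965)^300 − 1] / 0.00965 ) = 946500 / 1744.482008 = 542.5679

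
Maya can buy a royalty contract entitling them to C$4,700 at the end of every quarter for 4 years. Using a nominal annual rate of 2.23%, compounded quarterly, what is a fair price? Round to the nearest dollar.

Periodic rate i = 0.0223/4 = 0.005575; n = 4 × 4 = 16 periods.
Annuity factor a(16|0.005575) = 15.266505; PV = 4700 × 15.266505 = 71,752.5729

C$71,753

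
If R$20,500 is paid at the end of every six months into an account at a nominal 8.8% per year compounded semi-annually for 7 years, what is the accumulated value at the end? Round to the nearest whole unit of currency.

With 2 periods per year: i = 0.044, n = 14.
FV = PMT · [(1+i)^n − 1] / i = 20500 · 18.801998 = 385,440.9591

R$385,441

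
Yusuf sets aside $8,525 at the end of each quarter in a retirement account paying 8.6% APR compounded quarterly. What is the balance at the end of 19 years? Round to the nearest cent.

$1,600,461.04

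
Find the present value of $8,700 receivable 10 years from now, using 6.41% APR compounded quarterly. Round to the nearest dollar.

$4,606

i = 0.0641/4 = 0.016025 per quarter; n = 10·4 = 40.
PV = FV·(1+i)^(−n) = 8,700 × 0.529449 = 4,606.2074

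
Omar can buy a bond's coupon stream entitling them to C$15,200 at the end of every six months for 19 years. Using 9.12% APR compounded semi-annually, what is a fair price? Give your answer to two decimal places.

C$272,100.14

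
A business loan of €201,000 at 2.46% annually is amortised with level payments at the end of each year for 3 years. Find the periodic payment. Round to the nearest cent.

PMT = 201000 / ( [1 − (1+0.0246)^(−3)] / 0.0246 ) = 201000 / 2.858236 = 70,323.1007

€70,323.10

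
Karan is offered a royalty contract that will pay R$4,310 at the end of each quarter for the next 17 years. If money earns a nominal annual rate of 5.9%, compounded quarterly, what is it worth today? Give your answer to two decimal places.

R$184,241.83

With 4 periods per year: i = 0.01475, n = 68.
PV = 4310 × [1 − (1+0.01475)^(−68)] / 0.01475 = 4310 × 42.747523 = 184,241.8250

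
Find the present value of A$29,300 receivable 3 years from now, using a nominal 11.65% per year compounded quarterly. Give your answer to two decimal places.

A$20,761.09

i = 0.1165/4 = 0.029125 per quarter; n = 3·4 = 12.
Discount factor = (1+0.029125)^(−12) = 0.708570; PV = 29,300 × 0.708570 = 20,761.0866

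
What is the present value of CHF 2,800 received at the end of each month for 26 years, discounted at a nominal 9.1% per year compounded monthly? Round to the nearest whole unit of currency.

CHF 334,266

Periodic rate i = 0.091/12 = 0.00758333; n = 26 × 12 = 312 periods.
Annuity factor a(312|0.00758333) = 119.380629; PV = 2800 × 119.380629 = 334,265.7600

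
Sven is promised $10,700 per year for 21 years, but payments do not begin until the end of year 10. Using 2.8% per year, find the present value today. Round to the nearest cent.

PV at t=9 (ordinary 21-year annuity): 10700 × a(21|0.028) = 10700 × 15.716286 = 168,164.2587
PV₀ = 168,164.2587 / (1+0.028)^9 = 168,164.2587 / 1.282148 = 131,158.2657

$131,158.27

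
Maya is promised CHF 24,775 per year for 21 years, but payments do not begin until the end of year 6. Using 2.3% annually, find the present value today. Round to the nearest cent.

CHF 365,032.95

PV at t=5 (ordinary 21-year annuity): 24775 × a(21|0.023) = 24775 × 16.508080 = 408,987.6865
Discount back 5 years: 408,987.6865 × (1+0.023)^(−5) = 408,987.6865 × 0.892528 = 365,032.9467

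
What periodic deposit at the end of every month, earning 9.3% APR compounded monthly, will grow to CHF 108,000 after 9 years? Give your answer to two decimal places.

CHF 642.86

Periodic rate i = 0.093/12 = 0.00775; n = 9 × 12 = 108 periods.
FV-annuity factor = 167.998508; PMT = 108000 / 167.998508 = 642.8629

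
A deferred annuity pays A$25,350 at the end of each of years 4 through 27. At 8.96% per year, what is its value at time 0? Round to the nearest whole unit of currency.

PV at t=3 (ordinary 24-year annuity): 25350 × a(24|0.0896) = 25350 × 9.737463 = 246,844.6758
PV₀ = 246,844.6758 / (1+0.0896)^3 = 246,844.6758 / 1.293604 = 190,819.3801

A$190,819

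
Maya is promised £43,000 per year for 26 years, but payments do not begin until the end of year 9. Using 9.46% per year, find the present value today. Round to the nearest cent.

£199,531.00

PV at t=8 (ordinary 26-year annuity): 43000 × a(26|0.0946) = 43000 × 9.562809 = 411,200.7766
Discount back 8 years: 411,200.7766 × (1+0.0946)^(−8) = 411,200.7766 × 0.485240 = 199,530.9985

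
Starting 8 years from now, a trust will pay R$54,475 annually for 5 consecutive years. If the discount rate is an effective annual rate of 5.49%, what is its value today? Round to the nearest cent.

Value one period before first payment (t=7): 54475 × [1 − (1+0.0549)^(−5)] / 0.0549 = 54475 × 4.271456 = 232,687.5514
PV₀ = 232,687.5514 / (1+0.0549)^7 = 232,687.5514 / 1.453714 = 160,064.1612

R$160,064.16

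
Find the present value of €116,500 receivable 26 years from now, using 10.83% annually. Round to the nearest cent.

€8,039.62

Discount factor = (1+0.1083)^(−26) = 0.069010; PV = 116,500 × 0.069010 = 8,039.6152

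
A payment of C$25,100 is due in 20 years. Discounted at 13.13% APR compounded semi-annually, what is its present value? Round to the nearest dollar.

i = 0.1313/2 = 0.06565 per half-year; n = 20·2 = 40.
PV = FV·(1+i)^(−n) = 25,100 × 0.078599 = 1,972.8322

C$1,973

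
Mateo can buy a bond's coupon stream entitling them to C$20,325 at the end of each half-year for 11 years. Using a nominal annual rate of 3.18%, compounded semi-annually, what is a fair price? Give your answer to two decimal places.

C$374,834.87

Periodic rate i = 0.0318/2 = 0.0159; n = 11 × 2 = 22 periods.
PV = 20325 × [1 − (1+0.0159)^(−22)] / 0.0159 = 20325 × 18.442060 = 374,834.8688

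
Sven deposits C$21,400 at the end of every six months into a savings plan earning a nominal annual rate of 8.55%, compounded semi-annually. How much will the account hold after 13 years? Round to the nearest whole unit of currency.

C$985,908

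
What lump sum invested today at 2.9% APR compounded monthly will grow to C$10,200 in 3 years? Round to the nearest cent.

i = 0.029/12 = 0.00241667 per month; n = 3·12 = 36.
Discount factor = (1+0.00241667)^(−36) = 0.916773; PV = 10,200 × 0.916773 = 9,351.0878

C$9,351.09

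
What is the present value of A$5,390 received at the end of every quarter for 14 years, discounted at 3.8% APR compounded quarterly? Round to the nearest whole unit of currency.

A$233,242

With 4 periods per year: i = 0.0095, n = 56.
PV = PMT · [1 − (1+i)^(−n)] / i = 5390 · 43.273064 = 233,241.8174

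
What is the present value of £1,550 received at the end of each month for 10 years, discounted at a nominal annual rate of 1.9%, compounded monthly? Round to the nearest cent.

£169,276.25

i = 0.019/12 = 0.00158333 per month; n = 10·12 = 120.
PV = 1550 × [1 − (1+0.00158333)^(−120)] / 0.00158333 = 1550 × 109.210484 = 169,276.2500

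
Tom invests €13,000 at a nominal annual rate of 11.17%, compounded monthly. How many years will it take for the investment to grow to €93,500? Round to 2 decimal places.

17.75 years

Periodic rate i = 0.1117/12 = 0.00930833.
n = ln(93500/13000) / ln(1+0.00930833) = ln(7.19231) / 0.009265 = 212.9469 months
= 212.9469/12 years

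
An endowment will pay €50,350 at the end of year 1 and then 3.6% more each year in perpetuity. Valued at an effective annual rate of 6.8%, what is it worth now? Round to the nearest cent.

PV = D₁/(r − g) = 50350/(0.068 − 0.036) = 1,573,437.5000

€1,573,437.50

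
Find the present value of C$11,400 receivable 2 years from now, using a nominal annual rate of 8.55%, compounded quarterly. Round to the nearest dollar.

i = 0.0855/4 = 0.021375 per quarter; n = 2·4 = 8.
PV = FV·(1+i)^(−n) = 11,400 × 0.844342 = 9,625.4948

C$9,625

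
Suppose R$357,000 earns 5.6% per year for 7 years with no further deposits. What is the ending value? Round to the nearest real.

FV = PV·(1+i)^n = 357,000 × 1.464359 = 522,776.0025

R$522,776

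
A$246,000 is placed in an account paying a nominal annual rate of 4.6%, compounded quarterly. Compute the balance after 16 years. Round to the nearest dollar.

A$511,390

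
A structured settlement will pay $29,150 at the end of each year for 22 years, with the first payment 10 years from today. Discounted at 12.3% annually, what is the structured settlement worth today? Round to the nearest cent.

PV at t=9 (ordinary 22-year annuity): 29150 × a(22|0.123) = 29150 × 7.496591 = 218,525.6157
Discount back 9 years: 218,525.6157 × (1+0.123)^(−9) = 218,525.6157 × 0.352032 = 76,928.0185

$76,928.02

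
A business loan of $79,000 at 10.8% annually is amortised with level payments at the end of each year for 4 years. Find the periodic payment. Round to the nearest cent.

PMT = 79000 / ( [1 − (1+0.108)^(−4)] / 0.108 ) = 79000 / 3.115740 = 25,355.1299

$25,355.13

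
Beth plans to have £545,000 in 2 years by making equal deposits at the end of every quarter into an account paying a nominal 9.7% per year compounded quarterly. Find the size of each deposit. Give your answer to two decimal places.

£62,550.58

i = 0.097/4 = 0.02425 per quarter; n = 2·4 = 8.
FV-annuity factor = 8.712949; PMT = 545000 / 8.712949 = 62,550.5760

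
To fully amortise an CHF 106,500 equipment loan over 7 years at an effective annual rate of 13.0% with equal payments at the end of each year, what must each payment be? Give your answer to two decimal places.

Annuity-PV factor = 4.422610; PMT = 106500 / 4.422610 = 24,080.8006

CHF 24,080.80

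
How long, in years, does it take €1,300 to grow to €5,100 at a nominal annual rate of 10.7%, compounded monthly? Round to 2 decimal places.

Periodic rate i = 0.107/12 = 0.00891667.
(1+i)^n = 5100/1300 = 3.92308, so n = ln 3.92308 / ln 1.00892 = 153.9770 months
= 153.9770/12 years

12.83 years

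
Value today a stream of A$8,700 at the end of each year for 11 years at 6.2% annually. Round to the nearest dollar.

PV = 8700 × [1 − (1+0.062)^(−11)] / 0.062 = 8700 × 7.806823 = 67,919.3610

A$67,919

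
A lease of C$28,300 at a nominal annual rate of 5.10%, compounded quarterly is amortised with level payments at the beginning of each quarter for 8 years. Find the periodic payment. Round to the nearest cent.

C$1,068.94

With 4 periods per year: i = 0.01275, n = 32.
PMT = 28300 / ( [1 − (1+0.01275)^(−32)] / 0.01275 × (1+i) ) = 28300 / 26.474783 = 1,068.9417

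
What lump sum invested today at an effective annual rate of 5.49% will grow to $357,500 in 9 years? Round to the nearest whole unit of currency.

$220,991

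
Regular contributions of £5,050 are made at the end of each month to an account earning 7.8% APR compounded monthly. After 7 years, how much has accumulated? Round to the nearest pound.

Periodic rate i = 0.078/12 = 0.0065; n = 7 × 12 = 84 periods.
FV = 5050 × [(1+0.0065)^84 − 1] / 0.0065 = 5050 × 111.274827 = 561,937.8777

£561,938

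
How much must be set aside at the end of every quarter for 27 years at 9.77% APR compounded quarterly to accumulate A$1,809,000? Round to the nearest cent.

With 4 periods per year: i = 0.024425, n = 108.
PMT = 1.809e+06 / ( [(1+0.024425)^108 − 1] / 0.024425 ) = 1.809e+06 / 513.714216 = 3,521.4132

A$3,521.41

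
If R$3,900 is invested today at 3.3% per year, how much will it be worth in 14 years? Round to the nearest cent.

R$6,144.25

3,900 × (1+0.033)^14 = 3,900 × 1.575450 = 6,144.2533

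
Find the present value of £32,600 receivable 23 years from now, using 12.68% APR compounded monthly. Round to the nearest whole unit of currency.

£1,792

With 12 periods per year: i = 0.0105667, n = 276.
Discount factor = (1+0.0105667)^(−276) = 0.054963; PV = 32,600 × 0.054963 = 1,791.7860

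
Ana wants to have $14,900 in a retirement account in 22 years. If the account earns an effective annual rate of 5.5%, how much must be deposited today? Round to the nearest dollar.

$4,588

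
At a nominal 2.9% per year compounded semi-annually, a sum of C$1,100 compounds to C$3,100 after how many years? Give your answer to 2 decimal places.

35.99 years

Periodic rate i = 0.029/2 = 0.0145.
(1+i)^n = 3100/1100 = 2.81818, so n = ln 2.81818 / ln 1.0145 = 71.9714 half-years
= 71.9714/2 years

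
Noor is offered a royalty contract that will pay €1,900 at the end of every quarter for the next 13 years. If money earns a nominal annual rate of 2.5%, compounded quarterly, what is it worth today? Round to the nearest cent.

€84,129.42

Periodic rate i = 0.025/4 = 0.00625; n = 13 × 4 = 52 periods.
PV = PMT · [1 − (1+i)^(−n)] / i = 1900 · 44.278641 = 84,129.4170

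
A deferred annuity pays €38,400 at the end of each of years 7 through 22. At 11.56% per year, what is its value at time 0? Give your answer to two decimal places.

Value one period before first payment (t=6): 38400 × [1 − (1+0.1156)^(−16)] / 0.1156 = 38400 × 7.147702 = 274,471.7610
PV₀ = 274,471.7610 / (1+0.1156)^6 = 274,471.7610 / 1.927751 = 142,379.2285

€142,379.23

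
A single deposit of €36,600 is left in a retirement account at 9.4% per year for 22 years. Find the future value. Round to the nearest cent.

FV = PV·(1+i)^n = 36,600 × 7.217405 = 264,157.0277

€264,157.03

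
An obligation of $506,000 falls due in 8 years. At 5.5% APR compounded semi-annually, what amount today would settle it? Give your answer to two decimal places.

$327,824.36

i = 0.055/2 = 0.0275 per half-year; n = 8·2 = 16.
PV = 506,000 / (1 + 0.0275)^16 = 506,000 / 1.543509 = 327,824.3646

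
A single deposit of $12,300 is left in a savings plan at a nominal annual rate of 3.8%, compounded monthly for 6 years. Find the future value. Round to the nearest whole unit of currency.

$15,444

i = 0.038/12 = 0.00316667 per month; n = 6·12 = 72.
12,300 × (1+0.00316667)^72 = 12,300 × 1.255633 = 15,444.2849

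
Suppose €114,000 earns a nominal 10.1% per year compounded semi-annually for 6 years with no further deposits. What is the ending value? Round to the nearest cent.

i = 0.101/2 = 0.0505 per half-year; n = 6·2 = 12.
FV = 114,000 × (1 + 0.0505)^12 = 205,900.5621

€205,900.56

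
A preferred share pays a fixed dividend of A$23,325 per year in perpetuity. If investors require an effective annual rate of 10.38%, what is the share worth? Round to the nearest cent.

A$224,710.98

PV = C/r = 23325/0.1038 = 224,710.9827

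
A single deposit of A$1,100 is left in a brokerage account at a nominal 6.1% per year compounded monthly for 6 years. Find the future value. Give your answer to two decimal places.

i = 0.061/12 = 0.00508333 per month; n = 6·12 = 72.
FV = 1,100 × (1 + 0.00508333)^72 = 1,584.6809

A$1,584.68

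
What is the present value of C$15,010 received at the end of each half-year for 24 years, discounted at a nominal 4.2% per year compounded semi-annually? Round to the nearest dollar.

i = 0.042/2 = 0.021 per half-year; n = 24·2 = 48.
PV = PMT · [1 − (1+i)^(−n)] / i = 15010 · 30.058216 = 451,173.8183

C$451,174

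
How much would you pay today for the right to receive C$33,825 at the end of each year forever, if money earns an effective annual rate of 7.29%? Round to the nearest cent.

C$463,991.77

PV = PMT / i = 33825 / 0.0729 = 463,991.7695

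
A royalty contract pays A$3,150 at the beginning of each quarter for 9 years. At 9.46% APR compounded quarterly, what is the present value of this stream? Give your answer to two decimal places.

With 4 periods per year: i = 0.02365, n = 36.
PV = PMT · [1 − (1+i)^(−n)] / i × (1+i) = 3150 · 24.625230 = 77,569.4739
(annuity-due: payments at period start, so ×(1+i).)

A$77,569.47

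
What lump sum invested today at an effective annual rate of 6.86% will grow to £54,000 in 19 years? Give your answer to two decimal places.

£15,307.54

Discount factor = (1+0.0686)^(−19) = 0.283473; PV = 54,000 × 0.283473 = 15,307.5446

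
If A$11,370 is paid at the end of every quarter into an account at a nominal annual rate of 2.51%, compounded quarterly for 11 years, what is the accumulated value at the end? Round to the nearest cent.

A$574,104.70

Periodic rate i = 0.0251/4 = 0.006275; n = 11 × 4 = 44 periods.
FV = PMT · [(1+i)^n − 1] / i = 11370 · 50.492937 = 574,104.6970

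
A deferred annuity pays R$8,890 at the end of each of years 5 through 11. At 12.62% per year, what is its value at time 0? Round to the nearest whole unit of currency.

PV at t=4 (ordinary 7-year annuity): 8890 × a(7|0.1262) = 8890 × 4.475416 = 39,786.4513
Discount back 4 years: 39,786.4513 × (1+0.1262)^(−4) = 39,786.4513 × 0.621639 = 24,732.7901

R$24,733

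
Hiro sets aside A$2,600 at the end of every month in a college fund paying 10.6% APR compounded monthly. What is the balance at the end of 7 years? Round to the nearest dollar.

A$321,802

With 12 periods per year: i = 0.00883333, n = 84.
Accumulation factor s(84|0.00883333) = 123.769868; FV = 2600 × 123.769868 = 321,801.6555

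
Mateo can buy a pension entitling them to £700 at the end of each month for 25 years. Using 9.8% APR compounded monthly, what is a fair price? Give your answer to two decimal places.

£78,243.73

With 12 periods per year: i = 0.00816667, n = 300.
Annuity factor a(300|0.00816667) = 111.776756; PV = 700 × 111.776756 = 78,243.7289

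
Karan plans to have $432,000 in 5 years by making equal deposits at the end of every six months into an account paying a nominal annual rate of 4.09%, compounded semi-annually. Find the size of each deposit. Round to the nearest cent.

$39,371.96

i = 0.0409/2 = 0.02045 per half-year; n = 5·2 = 10.
PMT = 432000 / ( [(1+0.02045)^10 − 1] / 0.02045 ) = 432000 / 10.972275 = 39,371.9621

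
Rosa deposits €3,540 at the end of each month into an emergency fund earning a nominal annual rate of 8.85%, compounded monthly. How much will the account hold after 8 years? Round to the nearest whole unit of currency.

i = 0.0885/12 = 0.007375 per month; n = 8·12 = 96.
FV = PMT · [(1+i)^n − 1] / i = 3540 · 138.937012 = 491,837.0239

€491,837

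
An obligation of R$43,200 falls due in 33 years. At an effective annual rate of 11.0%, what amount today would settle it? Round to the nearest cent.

R$1,379.83

Discount factor = (1+0.11)^(−33) = 0.031940; PV = 43,200 × 0.031940 = 1,379.8296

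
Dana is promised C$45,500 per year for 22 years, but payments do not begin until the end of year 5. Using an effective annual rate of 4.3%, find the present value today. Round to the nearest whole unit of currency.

PV at t=4 (ordinary 22-year annuity): 45500 × a(22|0.043) = 45500 × 14.045451 = 639,068.0068
PV₀ = 639,068.0068 / (1+0.043)^4 = 639,068.0068 / 1.183415 = 540,019.9976

C$540,020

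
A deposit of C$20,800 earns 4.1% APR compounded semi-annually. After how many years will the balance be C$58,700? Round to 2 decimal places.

Periodic rate i = 0.041/2 = 0.0205.
(1+i)^n = 58700/20800 = 2.82212, so n = ln 2.82212 / ln 1.0205 = 51.1261 half-years
= 51.1261/2 years

25.56 years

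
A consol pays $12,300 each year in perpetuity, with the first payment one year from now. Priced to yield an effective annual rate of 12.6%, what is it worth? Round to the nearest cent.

$97,619.05

PV = PMT / i = 12300 / 0.126 = 97,619.0476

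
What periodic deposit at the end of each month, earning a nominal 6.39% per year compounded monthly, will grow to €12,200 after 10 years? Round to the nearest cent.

€72.88

With 12 periods per year: i = 0.005325, n = 120.
PMT = 12200 / ( [(1+0.005325)^120 − 1] / 0.005325 ) = 12200 / 167.394579 = 72.8817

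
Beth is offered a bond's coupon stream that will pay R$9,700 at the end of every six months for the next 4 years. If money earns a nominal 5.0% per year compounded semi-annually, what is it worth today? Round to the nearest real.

R$69,550

Periodic rate i = 0.05/2 = 0.025; n = 4 × 2 = 8 periods.
PV = 9700 × [1 − (1+0.025)^(−8)] / 0.025 = 9700 × 7.170137 = 69,550.3305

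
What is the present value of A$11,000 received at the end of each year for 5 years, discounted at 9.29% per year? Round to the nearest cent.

A$42,466.15

PV = 11000 × [1 − (1+0.0929)^(−5)] / 0.0929 = 11000 × 3.860559 = 42,466.1462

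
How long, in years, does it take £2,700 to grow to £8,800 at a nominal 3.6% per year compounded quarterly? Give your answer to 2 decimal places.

32.97 years

Periodic rate i = 0.036/4 = 0.009.
n = ln(8800/2700) / ln(1+0.009) = ln(3.25926) / 0.008960 = 131.8676 quarters
= 131.8676/4 years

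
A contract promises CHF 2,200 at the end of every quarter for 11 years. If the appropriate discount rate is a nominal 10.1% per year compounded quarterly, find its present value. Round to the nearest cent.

Periodic rate i = 0.101/4 = 0.02525; n = 11 × 4 = 44 periods.
PV = PMT · [1 − (1+i)^(−n)] / i = 2200 · 26.384054 = 58,044.9183

CHF 58,044.92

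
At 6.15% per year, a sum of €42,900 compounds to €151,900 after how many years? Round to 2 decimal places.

(1+i)^n = 151900/42900 = 3.54079, so n = ln 3.54079 / ln 1.0615 = 21.1844 years

21.18 years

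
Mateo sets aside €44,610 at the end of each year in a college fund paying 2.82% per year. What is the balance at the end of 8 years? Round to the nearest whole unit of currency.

€394,162

FV = 44610 × [(1+0.0282)^8 − 1] / 0.0282 = 44610 × 8.835739 = 394,162.3240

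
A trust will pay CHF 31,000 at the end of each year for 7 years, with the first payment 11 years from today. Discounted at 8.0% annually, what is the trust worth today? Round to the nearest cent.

CHF 74,758.26

PV at t=10 (ordinary 7-year annuity): 31000 × a(7|0.08) = 31000 × 5.206370 = 161,397.4718
Discount back 10 years: 161,397.4718 × (1+0.08)^(−10) = 161,397.4718 × 0.463193 = 74,758.2579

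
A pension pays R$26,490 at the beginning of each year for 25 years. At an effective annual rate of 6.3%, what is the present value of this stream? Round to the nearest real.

R$349,928

Annuity factor a(25|0.063) × (1+i) = 13.209812; PV = 26490 × 13.209812 = 349,927.9171
(annuity-due: payments at period start, so ×(1+i).)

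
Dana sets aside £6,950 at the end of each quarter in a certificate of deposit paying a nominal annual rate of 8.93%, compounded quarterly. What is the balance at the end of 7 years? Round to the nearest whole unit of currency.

£266,366

Periodic rate i = 0.0893/4 = 0.022325; n = 7 × 4 = 28 periods.
Accumulation factor s(28|0.022325) = 38.326109; FV = 6950 × 38.326109 = 266,366.4554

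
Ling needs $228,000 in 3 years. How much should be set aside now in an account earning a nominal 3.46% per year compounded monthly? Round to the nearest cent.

$205,551.17

Periodic rate i = 0.0346/12 = 0.00288333; n = 3 × 12 = 36 periods.
PV = 228,000 / (1 + 0.00288333)^36 = 228,000 / 1.109213 = 205,551.1662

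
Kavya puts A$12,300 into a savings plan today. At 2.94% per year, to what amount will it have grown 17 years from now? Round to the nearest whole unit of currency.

A$20,130

FV = 12,300 × (1 + 0.0294)^17 = 20,129.6349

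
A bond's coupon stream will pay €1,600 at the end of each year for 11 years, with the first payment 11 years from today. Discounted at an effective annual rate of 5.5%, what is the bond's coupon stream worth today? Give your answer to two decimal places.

Value one period before first payment (t=10): 1600 × [1 − (1+0.055)^(−11)] / 0.055 = 1600 × 8.092536 = 12,948.0581
Discount back 10 years: 12,948.0581 × (1+0.055)^(−10) = 12,948.0581 × 0.585431 = 7,580.1892

€7,580.19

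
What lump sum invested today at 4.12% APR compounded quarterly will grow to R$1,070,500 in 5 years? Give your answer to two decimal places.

R$872,126.76

Periodic rate i = 0.0412/4 = 0.0103; n = 5 × 4 = 20 periods.
PV = 1,070,500 / (1 + 0.0103)^20 = 1,070,500 / 1.227459 = 872,126.7589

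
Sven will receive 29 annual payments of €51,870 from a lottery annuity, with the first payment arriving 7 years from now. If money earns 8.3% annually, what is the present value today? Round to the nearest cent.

€348,960.98

PV at t=6 (ordinary 29-year annuity): 51870 × a(29|0.083) = 51870 × 10.855038 = 563,050.8377
PV₀ = 563,050.8377 / (1+0.083)^6 = 563,050.8377 / 1.613507 = 348,960.9811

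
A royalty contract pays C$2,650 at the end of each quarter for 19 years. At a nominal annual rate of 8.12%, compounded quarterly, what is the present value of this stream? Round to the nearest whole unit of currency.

C$102,200

Periodic rate i = 0.0812/4 = 0.0203; n = 19 × 4 = 76 periods.
PV = PMT · [1 − (1+i)^(−n)] / i = 2650 · 38.565990 = 102,199.8747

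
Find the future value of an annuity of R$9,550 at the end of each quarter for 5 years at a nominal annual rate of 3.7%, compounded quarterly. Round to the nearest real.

R$208,753

With 4 periods per year: i = 0.00925, n = 20.
FV = PMT · [(1+i)^n − 1] / i = 9550 · 21.858992 = 208,753.3738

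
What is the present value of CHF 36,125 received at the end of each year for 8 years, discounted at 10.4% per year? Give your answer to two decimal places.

CHF 189,949.53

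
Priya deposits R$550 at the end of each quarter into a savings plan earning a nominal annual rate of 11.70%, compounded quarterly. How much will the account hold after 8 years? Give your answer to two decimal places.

R$28,501.34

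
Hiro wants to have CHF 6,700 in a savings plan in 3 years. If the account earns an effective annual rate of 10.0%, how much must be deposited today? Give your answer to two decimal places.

Discount factor = (1+0.1)^(−3) = 0.751315; PV = 6,700 × 0.751315 = 5,033.8092

CHF 5,033.81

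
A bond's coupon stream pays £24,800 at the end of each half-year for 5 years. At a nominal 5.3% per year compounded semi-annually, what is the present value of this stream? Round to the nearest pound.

£215,378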